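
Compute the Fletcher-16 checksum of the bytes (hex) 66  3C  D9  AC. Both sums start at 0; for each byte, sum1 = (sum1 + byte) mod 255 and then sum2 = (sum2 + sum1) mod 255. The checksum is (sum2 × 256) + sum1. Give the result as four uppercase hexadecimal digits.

AE29

Running sums (mod 255):
  after byte 0 (66): sum1=102, sum2=102
  after byte 1 (3C): sum1=162, sum2=9
  after byte 2 (D9): sum1=124, sum2=133
  after byte 3 (AC): sum1=41, sum2=174
Checksum = sum2·256 + sum1 = 174·256 + 41 = 44585 = 0xAE29.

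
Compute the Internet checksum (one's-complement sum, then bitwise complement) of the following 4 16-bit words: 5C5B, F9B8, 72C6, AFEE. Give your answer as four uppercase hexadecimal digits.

8736

One's-complement addition (fold any carry out of bit 15 back into bit 0):
  0x5C5B + 0xF9B8 = 0x15613 → wrap carry → 0x5614
  0x5614 + 0x72C6 = 0x0C8DA
  0xC8DA + 0xAFEE = 0x178C8 → wrap carry → 0x78C9
One's-complement sum = 0x78C9.
Checksum = ~0x78C9 & 0xFFFF = 0x8736.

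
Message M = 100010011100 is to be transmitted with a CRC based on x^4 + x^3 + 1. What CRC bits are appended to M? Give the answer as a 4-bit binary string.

Append 4 zeros: 1000100111000000. Divide by 11001 (XOR where the leading bit is 1):
  pos 0: 10001 XOR 11001 = 01000
  pos 1: 10000 XOR 11001 = 01001
  pos 2: 10010 XOR 11001 = 01011
  pos 3: 10111 XOR 11001 = 01110
  pos 4: 11101 XOR 11001 = 00100
  pos 6: 10010 XOR 11001 = 01011
  pos 7: 10110 XOR 11001 = 01111
  pos 8: 11110 XOR 11001 = 00111
  pos 10: 11100 XOR 11001 = 00101
Remainder (last 4 bits) = 1010. This is the CRC / FCS.

1010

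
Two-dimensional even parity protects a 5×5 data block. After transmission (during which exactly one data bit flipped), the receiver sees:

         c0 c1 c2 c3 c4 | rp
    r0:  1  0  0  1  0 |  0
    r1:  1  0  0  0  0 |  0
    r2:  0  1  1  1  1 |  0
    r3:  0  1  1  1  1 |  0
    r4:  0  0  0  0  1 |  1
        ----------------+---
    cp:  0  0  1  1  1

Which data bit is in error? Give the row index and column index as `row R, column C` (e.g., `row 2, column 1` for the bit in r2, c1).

row 1, column 2

Recompute each row's even parity and compare to rp:
  r0: data parity 0, sent rp 0 → ok
  r1: data parity 1, sent rp 0 → mismatch
  r2: data parity 0, sent rp 0 → ok
  r3: data parity 0, sent rp 0 → ok
  r4: data parity 1, sent rp 1 → ok
Recompute each column's even parity and compare to cp:
  c0: data parity 0, sent cp 0 → ok
  c1: data parity 0, sent cp 0 → ok
  c2: data parity 0, sent cp 1 → mismatch
  c3: data parity 1, sent cp 1 → ok
  c4: data parity 1, sent cp 1 → ok
Exactly one row (r1) and one column (c2) fail → the flipped bit is at their intersection.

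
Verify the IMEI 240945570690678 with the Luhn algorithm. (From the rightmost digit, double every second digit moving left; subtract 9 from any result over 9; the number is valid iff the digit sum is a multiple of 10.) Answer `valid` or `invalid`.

invalid

From the right, keep odd positions and double even positions (subtract 9 from any doubled value over 9):
  doubled (positions 2,4,...): 5 0 3 5 1 9 8 → sum 31
  kept (positions 1,3,...): 8 6 9 0 5 4 0 2 → sum 34
Total = 65.
65 mod 10 = 5, so the number is invalid.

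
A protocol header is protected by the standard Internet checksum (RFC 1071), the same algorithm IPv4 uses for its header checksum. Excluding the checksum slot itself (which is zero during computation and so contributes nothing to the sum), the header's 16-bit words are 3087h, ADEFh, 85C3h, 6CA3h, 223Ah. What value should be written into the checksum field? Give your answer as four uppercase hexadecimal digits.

One's-complement addition (fold any carry out of bit 15 back into bit 0):
  0x3087 + 0xADEF = 0x0DE76
  0xDE76 + 0x85C3 = 0x16439 → wrap carry → 0x643A
  0x643A + 0x6CA3 = 0x0D0DD
  0xD0DD + 0x223A = 0x0F317
One's-complement sum = 0xF317.
Checksum = ~0xF317 & 0xFFFF = 0x0CE8.

0CE8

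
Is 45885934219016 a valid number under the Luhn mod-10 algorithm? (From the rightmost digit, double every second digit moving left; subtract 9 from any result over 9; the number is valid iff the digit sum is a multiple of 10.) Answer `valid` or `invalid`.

From the right, keep odd positions and double even positions (subtract 9 from any doubled value over 9):
  doubled (positions 2,4,...): 2 9 4 6 1 7 8 → sum 37
  kept (positions 1,3,...): 6 0 1 4 9 8 5 → sum 33
Total = 70.
70 mod 10 = 0, so the number is valid.

valid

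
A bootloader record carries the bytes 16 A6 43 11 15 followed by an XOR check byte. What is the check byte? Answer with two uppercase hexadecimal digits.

XOR the bytes together:
  start with 0x16
  0x16 ⊕ 0xA6 = 0xB0
  0xB0 ⊕ 0x43 = 0xF3
  0xF3 ⊕ 0x11 = 0xE2
  0xE2 ⊕ 0x15 = 0xF7

F7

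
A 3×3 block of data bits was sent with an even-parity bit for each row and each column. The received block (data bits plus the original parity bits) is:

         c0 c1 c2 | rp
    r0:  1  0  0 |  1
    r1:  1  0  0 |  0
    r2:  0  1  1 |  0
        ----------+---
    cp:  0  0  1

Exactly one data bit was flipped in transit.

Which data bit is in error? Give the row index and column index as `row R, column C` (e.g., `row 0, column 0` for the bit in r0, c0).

Recompute each row's even parity and compare to rp:
  r0: data parity 1, sent rp 1 → ok
  r1: data parity 1, sent rp 0 → mismatch
  r2: data parity 0, sent rp 0 → ok
Recompute each column's even parity and compare to cp:
  c0: data parity 0, sent cp 0 → ok
  c1: data parity 1, sent cp 0 → mismatch
  c2: data parity 1, sent cp 1 → ok
Exactly one row (r1) and one column (c1) fail → the flipped bit is at their intersection.

row 1, column 1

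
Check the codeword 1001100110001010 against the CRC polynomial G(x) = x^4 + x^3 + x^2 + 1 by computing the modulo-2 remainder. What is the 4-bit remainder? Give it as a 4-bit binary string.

Modulo-2 division of 1001100110001010 by 11101:
  pos 0: 10011 XOR 11101 = 01110
  pos 1: 11100 XOR 11101 = 00001
  pos 5: 10110 XOR 11101 = 01011
  pos 6: 10110 XOR 11101 = 01011
  pos 7: 10110 XOR 11101 = 01011
  pos 8: 10111 XOR 11101 = 01010
  pos 9: 10100 XOR 11101 = 01001
  pos 10: 10011 XOR 11101 = 01110
  pos 11: 11100 XOR 11101 = 00001
Remainder = 0001 (nonzero — an error is detected).

0001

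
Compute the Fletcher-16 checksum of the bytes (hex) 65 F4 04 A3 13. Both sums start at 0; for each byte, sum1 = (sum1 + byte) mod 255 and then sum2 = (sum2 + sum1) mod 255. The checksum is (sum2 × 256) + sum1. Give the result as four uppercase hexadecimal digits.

Running sums (mod 255):
  after byte 0 (65): sum1=101, sum2=101
  after byte 1 (F4): sum1=90, sum2=191
  after byte 2 (04): sum1=94, sum2=30
  after byte 3 (A3): sum1=2, sum2=32
  after byte 4 (13): sum1=21, sum2=53
Checksum = sum2·256 + sum1 = 53·256 + 21 = 13589 = 0x3515.

3515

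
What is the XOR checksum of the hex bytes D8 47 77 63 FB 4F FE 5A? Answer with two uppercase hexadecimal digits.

XOR the bytes together:
  start with 0xD8
  0xD8 ⊕ 0x47 = 0x9F
  0x9F ⊕ 0x77 = 0xE8
  0xE8 ⊕ 0x63 = 0x8B
  0x8B ⊕ 0xFB = 0x70
  0x70 ⊕ 0x4F = 0x3F
  0x3F ⊕ 0xFE = 0xC1
  0xC1 ⊕ 0x5A = 0x9B

9B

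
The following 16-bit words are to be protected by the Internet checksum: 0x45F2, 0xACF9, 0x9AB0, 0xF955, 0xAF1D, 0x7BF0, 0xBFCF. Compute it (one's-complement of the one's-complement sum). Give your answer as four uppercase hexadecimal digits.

8E2F

One's-complement addition (fold any carry out of bit 15 back into bit 0):
  0x45F2 + 0xACF9 = 0x0F2EB
  0xF2EB + 0x9AB0 = 0x18D9B → wrap carry → 0x8D9C
  0x8D9C + 0xF955 = 0x186F1 → wrap carry → 0x86F2
  0x86F2 + 0xAF1D = 0x1360F → wrap carry → 0x3610
  0x3610 + 0x7BF0 = 0x0B200
  0xB200 + 0xBFCF = 0x171CF → wrap carry → 0x71D0
One's-complement sum = 0x71D0.
Checksum = ~0x71D0 & 0xFFFF = 0x8E2F.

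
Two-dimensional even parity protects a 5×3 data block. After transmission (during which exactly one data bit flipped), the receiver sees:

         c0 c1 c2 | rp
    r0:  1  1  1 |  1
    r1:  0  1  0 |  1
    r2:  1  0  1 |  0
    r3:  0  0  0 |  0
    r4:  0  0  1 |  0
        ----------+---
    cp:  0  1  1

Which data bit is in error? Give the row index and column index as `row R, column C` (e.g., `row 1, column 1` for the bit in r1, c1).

Recompute each row's even parity and compare to rp:
  r0: data parity 1, sent rp 1 → ok
  r1: data parity 1, sent rp 1 → ok
  r2: data parity 0, sent rp 0 → ok
  r3: data parity 0, sent rp 0 → ok
  r4: data parity 1, sent rp 0 → mismatch
Recompute each column's even parity and compare to cp:
  c0: data parity 0, sent cp 0 → ok
  c1: data parity 0, sent cp 1 → mismatch
  c2: data parity 1, sent cp 1 → ok
Exactly one row (r4) and one column (c1) fail → the flipped bit is at their intersection.

row 4, column 1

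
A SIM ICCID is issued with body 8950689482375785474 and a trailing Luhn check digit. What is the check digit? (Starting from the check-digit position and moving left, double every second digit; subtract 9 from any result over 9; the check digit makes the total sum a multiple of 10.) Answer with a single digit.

4

Partial digits right→left: 4 7 4 5 8 7 5 7 3 2 8 4 9 8 6 0 5 9 8
Double every second digit counting from the check-digit position (so the 1st, 3rd, 5th, ... of the partial from the right).
  doubled (with −9 where >9): 8 8 7 1 6 7 9 3 1 7 → sum 57
  kept as-is: 7 5 7 7 2 4 8 0 9 → sum 49
Total = 57 + 49 = 106.
Check digit = (10 − (106 mod 10)) mod 10 = 4.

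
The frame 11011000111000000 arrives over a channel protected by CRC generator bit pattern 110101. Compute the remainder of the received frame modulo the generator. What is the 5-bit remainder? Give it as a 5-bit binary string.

10000

Modulo-2 division of 11011000111000000 by 110101:
  pos 0: 110110 XOR 110101 = 000011
  pos 4: 110011 XOR 110101 = 000110
  pos 7: 110100 XOR 110101 = 000001
Remainder = 10000 (nonzero — an error is detected).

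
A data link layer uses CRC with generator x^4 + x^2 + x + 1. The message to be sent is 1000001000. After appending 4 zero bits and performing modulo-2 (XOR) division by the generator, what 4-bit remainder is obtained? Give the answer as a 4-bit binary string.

Append 4 zeros: 10000010000000. Divide by 10111 (XOR where the leading bit is 1):
  pos 0: 10000 XOR 10111 = 00111
  pos 2: 11101 XOR 10111 = 01010
  pos 3: 10100 XOR 10111 = 00011
  pos 6: 11000 XOR 10111 = 01111
  pos 7: 11110 XOR 10111 = 01001
  pos 8: 10010 XOR 10111 = 00101
Remainder (last 4 bits) = 1010. This is the CRC / FCS.

1010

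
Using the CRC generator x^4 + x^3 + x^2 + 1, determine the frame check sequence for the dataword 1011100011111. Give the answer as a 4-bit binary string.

Append 4 zeros: 10111000111110000. Divide by 11101 (XOR where the leading bit is 1):
  pos 0: 10111 XOR 11101 = 01010
  pos 1: 10100 XOR 11101 = 01001
  pos 2: 10010 XOR 11101 = 01111
  pos 3: 11110 XOR 11101 = 00011
  pos 6: 11111 XOR 11101 = 00010
  pos 9: 10110 XOR 11101 = 01011
  pos 10: 10110 XOR 11101 = 01011
  pos 11: 10110 XOR 11101 = 01011
  pos 12: 10110 XOR 11101 = 01011
Remainder (last 4 bits) = 1011. This is the CRC / FCS.

1011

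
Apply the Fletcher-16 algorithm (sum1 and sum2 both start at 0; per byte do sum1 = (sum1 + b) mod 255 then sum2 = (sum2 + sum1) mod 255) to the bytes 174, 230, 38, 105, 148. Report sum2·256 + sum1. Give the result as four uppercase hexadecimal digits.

DEB9

Running sums (mod 255):
  after byte 0 (174): sum1=174, sum2=174
  after byte 1 (230): sum1=149, sum2=68
  after byte 2 (38): sum1=187, sum2=0
  after byte 3 (105): sum1=37, sum2=37
  after byte 4 (148): sum1=185, sum2=222
Checksum = sum2·256 + sum1 = 222·256 + 185 = 57017 = 0xDEB9.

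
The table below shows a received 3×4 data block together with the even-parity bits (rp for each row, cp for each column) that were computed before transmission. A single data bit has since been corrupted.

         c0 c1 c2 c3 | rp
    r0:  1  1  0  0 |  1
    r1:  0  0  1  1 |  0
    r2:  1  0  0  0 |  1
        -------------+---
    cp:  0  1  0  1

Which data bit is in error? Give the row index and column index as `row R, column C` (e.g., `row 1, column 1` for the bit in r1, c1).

row 0, column 2

Recompute each row's even parity and compare to rp:
  r0: data parity 0, sent rp 1 → mismatch
  r1: data parity 0, sent rp 0 → ok
  r2: data parity 1, sent rp 1 → ok
Recompute each column's even parity and compare to cp:
  c0: data parity 0, sent cp 0 → ok
  c1: data parity 1, sent cp 1 → ok
  c2: data parity 1, sent cp 0 → mismatch
  c3: data parity 1, sent cp 1 → ok
Exactly one row (r0) and one column (c2) fail → the flipped bit is at their intersection.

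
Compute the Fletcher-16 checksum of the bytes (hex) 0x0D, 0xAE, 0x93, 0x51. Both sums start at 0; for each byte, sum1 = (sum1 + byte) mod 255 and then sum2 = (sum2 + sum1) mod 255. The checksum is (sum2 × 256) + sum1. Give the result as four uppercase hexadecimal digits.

B8A0

Running sums (mod 255):
  after byte 0 (0x0D): sum1=13, sum2=13
  after byte 1 (0xAE): sum1=187, sum2=200
  after byte 2 (0x93): sum1=79, sum2=24
  after byte 3 (0x51): sum1=160, sum2=184
Checksum = sum2·256 + sum1 = 184·256 + 160 = 47264 = 0xB8A0.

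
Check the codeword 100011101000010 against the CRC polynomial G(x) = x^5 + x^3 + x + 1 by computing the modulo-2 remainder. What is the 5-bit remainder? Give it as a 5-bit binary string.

Modulo-2 division of 100011101000010 by 101011:
  pos 0: 100011 XOR 101011 = 001000
  pos 2: 100010 XOR 101011 = 001001
  pos 4: 100110 XOR 101011 = 001101
  pos 6: 110100 XOR 101011 = 011111
  pos 7: 111110 XOR 101011 = 010101
  pos 8: 101011 XOR 101011 = 000000
Remainder = 00000 (zero — the frame passes the CRC check).

00000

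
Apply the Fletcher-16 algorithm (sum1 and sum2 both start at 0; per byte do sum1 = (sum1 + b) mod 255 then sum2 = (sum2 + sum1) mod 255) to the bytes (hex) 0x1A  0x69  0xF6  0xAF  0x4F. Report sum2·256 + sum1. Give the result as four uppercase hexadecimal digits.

Running sums (mod 255):
  after byte 0 (0x1A): sum1=26, sum2=26
  after byte 1 (0x69): sum1=131, sum2=157
  after byte 2 (0xF6): sum1=122, sum2=24
  after byte 3 (0xAF): sum1=42, sum2=66
  after byte 4 (0x4F): sum1=121, sum2=187
Checksum = sum2·256 + sum1 = 187·256 + 121 = 47993 = 0xBB79.

BB79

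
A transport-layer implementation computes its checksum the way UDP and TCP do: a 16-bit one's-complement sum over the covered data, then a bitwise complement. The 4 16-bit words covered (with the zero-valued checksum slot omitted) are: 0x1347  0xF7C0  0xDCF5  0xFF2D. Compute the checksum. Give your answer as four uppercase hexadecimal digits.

18D4

One's-complement addition (fold any carry out of bit 15 back into bit 0):
  0x1347 + 0xF7C0 = 0x10B07 → wrap carry → 0x0B08
  0x0B08 + 0xDCF5 = 0x0E7FD
  0xE7FD + 0xFF2D = 0x1E72A → wrap carry → 0xE72B
One's-complement sum = 0xE72B.
Checksum = ~0xE72B & 0xFFFF = 0x18D4.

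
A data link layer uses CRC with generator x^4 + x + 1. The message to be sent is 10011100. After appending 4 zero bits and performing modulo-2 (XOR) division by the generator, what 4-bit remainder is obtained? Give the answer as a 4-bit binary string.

Append 4 zeros: 100111000000. Divide by 10011 (XOR where the leading bit is 1):
  pos 0: 10011 XOR 10011 = 00000
  pos 5: 10000 XOR 10011 = 00011
Remainder (last 4 bits) = 1100. This is the CRC / FCS.

1100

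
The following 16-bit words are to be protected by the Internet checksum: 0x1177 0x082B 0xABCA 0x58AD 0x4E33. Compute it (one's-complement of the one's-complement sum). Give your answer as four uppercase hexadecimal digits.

93B2

One's-complement addition (fold any carry out of bit 15 back into bit 0):
  0x1177 + 0x082B = 0x019A2
  0x19A2 + 0xABCA = 0x0C56C
  0xC56C + 0x58AD = 0x11E19 → wrap carry → 0x1E1A
  0x1E1A + 0x4E33 = 0x06C4D
One's-complement sum = 0x6C4D.
Checksum = ~0x6C4D & 0xFFFF = 0x93B2.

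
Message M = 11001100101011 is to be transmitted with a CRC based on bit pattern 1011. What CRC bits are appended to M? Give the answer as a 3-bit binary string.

Append 3 zeros: 11001100101011000. Divide by 1011 (XOR where the leading bit is 1):
  pos 0: 1100 XOR 1011 = 0111
  pos 1: 1111 XOR 1011 = 0100
  pos 2: 1001 XOR 1011 = 0010
  pos 4: 1000 XOR 1011 = 0011
  pos 6: 1110 XOR 1011 = 0101
  pos 7: 1011 XOR 1011 = 0000
  pos 12: 1100 XOR 1011 = 0111
  pos 13: 1110 XOR 1011 = 0101
Remainder (last 3 bits) = 101. This is the CRC / FCS.

101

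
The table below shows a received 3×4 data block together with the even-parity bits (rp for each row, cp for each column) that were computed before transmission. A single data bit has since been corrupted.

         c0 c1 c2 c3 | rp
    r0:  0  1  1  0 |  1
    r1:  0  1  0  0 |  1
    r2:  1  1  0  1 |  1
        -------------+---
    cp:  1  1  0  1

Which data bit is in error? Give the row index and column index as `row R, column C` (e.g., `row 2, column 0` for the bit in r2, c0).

row 0, column 2

Recompute each row's even parity and compare to rp:
  r0: data parity 0, sent rp 1 → mismatch
  r1: data parity 1, sent rp 1 → ok
  r2: data parity 1, sent rp 1 → ok
Recompute each column's even parity and compare to cp:
  c0: data parity 1, sent cp 1 → ok
  c1: data parity 1, sent cp 1 → ok
  c2: data parity 1, sent cp 0 → mismatch
  c3: data parity 1, sent cp 1 → ok
Exactly one row (r0) and one column (c2) fail → the flipped bit is at their intersection.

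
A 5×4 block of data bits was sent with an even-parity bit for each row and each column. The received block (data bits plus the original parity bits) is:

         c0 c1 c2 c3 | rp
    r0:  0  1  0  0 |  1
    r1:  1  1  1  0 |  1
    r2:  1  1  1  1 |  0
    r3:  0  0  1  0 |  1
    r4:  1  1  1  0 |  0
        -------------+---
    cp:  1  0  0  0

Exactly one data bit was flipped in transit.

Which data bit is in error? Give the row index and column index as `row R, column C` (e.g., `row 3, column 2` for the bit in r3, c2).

row 4, column 3

Recompute each row's even parity and compare to rp:
  r0: data parity 1, sent rp 1 → ok
  r1: data parity 1, sent rp 1 → ok
  r2: data parity 0, sent rp 0 → ok
  r3: data parity 1, sent rp 1 → ok
  r4: data parity 1, sent rp 0 → mismatch
Recompute each column's even parity and compare to cp:
  c0: data parity 1, sent cp 1 → ok
  c1: data parity 0, sent cp 0 → ok
  c2: data parity 0, sent cp 0 → ok
  c3: data parity 1, sent cp 0 → mismatch
Exactly one row (r4) and one column (c3) fail → the flipped bit is at their intersection.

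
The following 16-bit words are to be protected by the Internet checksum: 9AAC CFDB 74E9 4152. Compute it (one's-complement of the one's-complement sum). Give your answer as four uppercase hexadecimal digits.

One's-complement addition (fold any carry out of bit 15 back into bit 0):
  0x9AAC + 0xCFDB = 0x16A87 → wrap carry → 0x6A88
  0x6A88 + 0x74E9 = 0x0DF71
  0xDF71 + 0x4152 = 0x120C3 → wrap carry → 0x20C4
One's-complement sum = 0x20C4.
Checksum = ~0x20C4 & 0xFFFF = 0xDF3B.

DF3B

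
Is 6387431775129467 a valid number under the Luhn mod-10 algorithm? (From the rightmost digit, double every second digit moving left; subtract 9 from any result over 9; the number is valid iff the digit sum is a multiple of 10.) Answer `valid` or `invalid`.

invalid

From the right, keep odd positions and double even positions (subtract 9 from any doubled value over 9):
  doubled (positions 2,4,...): 3 9 2 5 2 8 7 3 → sum 39
  kept (positions 1,3,...): 7 4 2 5 7 3 7 3 → sum 38
Total = 77.
77 mod 10 = 7, so the number is invalid.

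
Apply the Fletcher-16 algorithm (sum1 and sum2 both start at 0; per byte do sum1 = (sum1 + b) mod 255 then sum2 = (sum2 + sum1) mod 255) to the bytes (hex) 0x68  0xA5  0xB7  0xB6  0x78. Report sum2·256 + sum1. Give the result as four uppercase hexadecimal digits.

ADF4

Running sums (mod 255):
  after byte 0 (0x68): sum1=104, sum2=104
  after byte 1 (0xA5): sum1=14, sum2=118
  after byte 2 (0xB7): sum1=197, sum2=60
  after byte 3 (0xB6): sum1=124, sum2=184
  after byte 4 (0x78): sum1=244, sum2=173
Checksum = sum2·256 + sum1 = 173·256 + 244 = 44532 = 0xADF4.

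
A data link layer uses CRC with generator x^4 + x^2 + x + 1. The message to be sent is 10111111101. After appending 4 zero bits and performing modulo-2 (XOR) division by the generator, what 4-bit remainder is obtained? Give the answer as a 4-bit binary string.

Append 4 zeros: 101111111010000. Divide by 10111 (XOR where the leading bit is 1):
  pos 0: 10111 XOR 10111 = 00000
  pos 5: 11110 XOR 10111 = 01001
  pos 6: 10011 XOR 10111 = 00100
  pos 8: 10000 XOR 10111 = 00111
  pos 10: 11100 XOR 10111 = 01011
Remainder (last 4 bits) = 1011. This is the CRC / FCS.

1011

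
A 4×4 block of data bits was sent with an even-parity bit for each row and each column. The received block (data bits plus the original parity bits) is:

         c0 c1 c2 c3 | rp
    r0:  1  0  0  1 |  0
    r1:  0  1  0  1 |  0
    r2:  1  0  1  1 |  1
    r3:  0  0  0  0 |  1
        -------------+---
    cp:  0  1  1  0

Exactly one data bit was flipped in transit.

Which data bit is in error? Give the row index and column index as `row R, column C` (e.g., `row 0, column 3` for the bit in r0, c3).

row 3, column 3

Recompute each row's even parity and compare to rp:
  r0: data parity 0, sent rp 0 → ok
  r1: data parity 0, sent rp 0 → ok
  r2: data parity 1, sent rp 1 → ok
  r3: data parity 0, sent rp 1 → mismatch
Recompute each column's even parity and compare to cp:
  c0: data parity 0, sent cp 0 → ok
  c1: data parity 1, sent cp 1 → ok
  c2: data parity 1, sent cp 1 → ok
  c3: data parity 1, sent cp 0 → mismatch
Exactly one row (r3) and one column (c3) fail → the flipped bit is at their intersection.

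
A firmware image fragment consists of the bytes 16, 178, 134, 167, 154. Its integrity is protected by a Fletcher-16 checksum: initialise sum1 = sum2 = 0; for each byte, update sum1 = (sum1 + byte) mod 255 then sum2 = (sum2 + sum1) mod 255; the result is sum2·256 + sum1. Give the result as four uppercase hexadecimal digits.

Running sums (mod 255):
  after byte 0 (16): sum1=16, sum2=16
  after byte 1 (178): sum1=194, sum2=210
  after byte 2 (134): sum1=73, sum2=28
  after byte 3 (167): sum1=240, sum2=13
  after byte 4 (154): sum1=139, sum2=152
Checksum = sum2·256 + sum1 = 152·256 + 139 = 39051 = 0x988B.

988B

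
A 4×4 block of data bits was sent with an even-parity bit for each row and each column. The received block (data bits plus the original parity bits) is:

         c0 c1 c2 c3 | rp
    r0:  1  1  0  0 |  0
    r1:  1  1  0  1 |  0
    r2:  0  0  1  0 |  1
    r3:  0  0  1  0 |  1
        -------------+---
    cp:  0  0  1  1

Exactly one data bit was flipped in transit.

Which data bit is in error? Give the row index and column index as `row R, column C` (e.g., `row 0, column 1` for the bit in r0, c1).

row 1, column 2

Recompute each row's even parity and compare to rp:
  r0: data parity 0, sent rp 0 → ok
  r1: data parity 1, sent rp 0 → mismatch
  r2: data parity 1, sent rp 1 → ok
  r3: data parity 1, sent rp 1 → ok
Recompute each column's even parity and compare to cp:
  c0: data parity 0, sent cp 0 → ok
  c1: data parity 0, sent cp 0 → ok
  c2: data parity 0, sent cp 1 → mismatch
  c3: data parity 1, sent cp 1 → ok
Exactly one row (r1) and one column (c2) fail → the flipped bit is at their intersection.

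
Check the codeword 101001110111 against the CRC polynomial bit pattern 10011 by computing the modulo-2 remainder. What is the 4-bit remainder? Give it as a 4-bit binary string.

1010

Modulo-2 division of 101001110111 by 10011:
  pos 0: 10100 XOR 10011 = 00111
  pos 2: 11111 XOR 10011 = 01100
  pos 3: 11001 XOR 10011 = 01010
  pos 4: 10100 XOR 10011 = 00111
  pos 6: 11111 XOR 10011 = 01100
  pos 7: 11001 XOR 10011 = 01010
Remainder = 1010 (nonzero — an error is detected).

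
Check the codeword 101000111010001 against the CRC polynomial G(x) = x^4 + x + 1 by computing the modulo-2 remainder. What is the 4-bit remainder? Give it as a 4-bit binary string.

Modulo-2 division of 101000111010001 by 10011:
  pos 0: 10100 XOR 10011 = 00111
  pos 2: 11101 XOR 10011 = 01110
  pos 3: 11101 XOR 10011 = 01110
  pos 4: 11101 XOR 10011 = 01110
  pos 5: 11100 XOR 10011 = 01111
  pos 6: 11111 XOR 10011 = 01100
  pos 7: 11000 XOR 10011 = 01011
  pos 8: 10110 XOR 10011 = 00101
  pos 10: 10101 XOR 10011 = 00110
Remainder = 0110 (nonzero — an error is detected).

0110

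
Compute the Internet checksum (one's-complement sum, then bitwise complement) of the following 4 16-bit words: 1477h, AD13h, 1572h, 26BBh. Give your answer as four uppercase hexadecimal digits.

0248

One's-complement addition (fold any carry out of bit 15 back into bit 0):
  0x1477 + 0xAD13 = 0x0C18A
  0xC18A + 0x1572 = 0x0D6FC
  0xD6FC + 0x26BB = 0x0FDB7
One's-complement sum = 0xFDB7.
Checksum = ~0xFDB7 & 0xFFFF = 0x0248.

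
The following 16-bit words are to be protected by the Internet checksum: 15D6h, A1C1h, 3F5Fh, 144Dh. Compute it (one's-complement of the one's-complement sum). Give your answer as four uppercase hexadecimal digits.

F4BB

One's-complement addition (fold any carry out of bit 15 back into bit 0):
  0x15D6 + 0xA1C1 = 0x0B797
  0xB797 + 0x3F5F = 0x0F6F6
  0xF6F6 + 0x144D = 0x10B43 → wrap carry → 0x0B44
One's-complement sum = 0x0B44.
Checksum = ~0x0B44 & 0xFFFF = 0xF4BB.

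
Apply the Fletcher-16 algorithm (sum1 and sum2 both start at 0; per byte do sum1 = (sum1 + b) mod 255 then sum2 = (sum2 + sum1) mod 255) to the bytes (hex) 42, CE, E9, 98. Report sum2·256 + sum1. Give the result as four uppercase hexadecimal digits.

E193

Running sums (mod 255):
  after byte 0 (42): sum1=66, sum2=66
  after byte 1 (CE): sum1=17, sum2=83
  after byte 2 (E9): sum1=250, sum2=78
  after byte 3 (98): sum1=147, sum2=225
Checksum = sum2·256 + sum1 = 225·256 + 147 = 57747 = 0xE193.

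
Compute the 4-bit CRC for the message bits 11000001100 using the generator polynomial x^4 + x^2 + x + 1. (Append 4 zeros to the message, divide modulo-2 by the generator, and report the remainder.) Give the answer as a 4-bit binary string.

Append 4 zeros: 110000011000000. Divide by 10111 (XOR where the leading bit is 1):
  pos 0: 11000 XOR 10111 = 01111
  pos 1: 11110 XOR 10111 = 01001
  pos 2: 10010 XOR 10111 = 00101
  pos 4: 10111 XOR 10111 = 00000
Remainder (last 4 bits) = 0000. This is the CRC / FCS.

0000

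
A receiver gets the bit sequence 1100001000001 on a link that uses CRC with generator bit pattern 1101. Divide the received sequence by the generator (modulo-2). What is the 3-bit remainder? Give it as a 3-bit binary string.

011

Modulo-2 division of 1100001000001 by 1101:
  pos 0: 1100 XOR 1101 = 0001
  pos 3: 1001 XOR 1101 = 0100
  pos 4: 1000 XOR 1101 = 0101
  pos 5: 1010 XOR 1101 = 0111
  pos 6: 1110 XOR 1101 = 0011
  pos 8: 1100 XOR 1101 = 0001
Remainder = 011 (nonzero — an error is detected).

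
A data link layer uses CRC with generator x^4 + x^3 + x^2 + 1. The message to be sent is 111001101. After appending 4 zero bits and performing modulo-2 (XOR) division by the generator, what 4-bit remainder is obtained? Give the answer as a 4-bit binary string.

Append 4 zeros: 1110011010000. Divide by 11101 (XOR where the leading bit is 1):
  pos 0: 11100 XOR 11101 = 00001
  pos 4: 11101 XOR 11101 = 00000
Remainder (last 4 bits) = 0000. This is the CRC / FCS.

0000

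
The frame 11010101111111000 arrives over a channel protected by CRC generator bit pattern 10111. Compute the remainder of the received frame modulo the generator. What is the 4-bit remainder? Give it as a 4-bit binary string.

Modulo-2 division of 11010101111111000 by 10111:
  pos 0: 11010 XOR 10111 = 01101
  pos 1: 11011 XOR 10111 = 01100
  pos 2: 11000 XOR 10111 = 01111
  pos 3: 11111 XOR 10111 = 01000
  pos 4: 10001 XOR 10111 = 00110
  pos 6: 11011 XOR 10111 = 01100
  pos 7: 11001 XOR 10111 = 01110
  pos 8: 11101 XOR 10111 = 01010
  pos 9: 10101 XOR 10111 = 00010
  pos 12: 10000 XOR 10111 = 00111
Remainder = 0111 (nonzero — an error is detected).

0111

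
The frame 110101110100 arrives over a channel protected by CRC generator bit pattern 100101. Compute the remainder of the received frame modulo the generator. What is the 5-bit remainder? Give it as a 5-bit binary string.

00000

Modulo-2 division of 110101110100 by 100101:
  pos 0: 110101 XOR 100101 = 010000
  pos 1: 100001 XOR 100101 = 000100
  pos 4: 100101 XOR 100101 = 000000
Remainder = 00000 (zero — the frame passes the CRC check).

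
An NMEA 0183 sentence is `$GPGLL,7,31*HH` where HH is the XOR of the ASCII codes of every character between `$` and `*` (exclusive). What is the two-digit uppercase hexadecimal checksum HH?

65

XOR the ASCII codes of the payload characters:
  'G' = 0x47 → acc = 0x47
  'P' = 0x50 → acc = 0x17
  'G' = 0x47 → acc = 0x50
  'L' = 0x4C → acc = 0x1C
  'L' = 0x4C → acc = 0x50
  ',' = 0x2C → acc = 0x7C
  '7' = 0x37 → acc = 0x4B
  ',' = 0x2C → acc = 0x67
  '3' = 0x33 → acc = 0x54
  '1' = 0x31 → acc = 0x65
Checksum = 0x65.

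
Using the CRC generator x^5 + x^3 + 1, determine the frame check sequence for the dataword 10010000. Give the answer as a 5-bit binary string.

00011

Append 5 zeros: 1001000000000. Divide by 101001 (XOR where the leading bit is 1):
  pos 0: 100100 XOR 101001 = 001101
  pos 2: 110100 XOR 101001 = 011101
  pos 3: 111010 XOR 101001 = 010011
  pos 4: 100110 XOR 101001 = 001111
  pos 6: 111100 XOR 101001 = 010101
  pos 7: 101010 XOR 101001 = 000011
Remainder (last 5 bits) = 00011. This is the CRC / FCS.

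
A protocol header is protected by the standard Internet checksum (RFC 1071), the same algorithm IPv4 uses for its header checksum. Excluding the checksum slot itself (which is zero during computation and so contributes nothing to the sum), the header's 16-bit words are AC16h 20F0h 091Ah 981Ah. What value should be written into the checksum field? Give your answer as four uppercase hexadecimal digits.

One's-complement addition (fold any carry out of bit 15 back into bit 0):
  0xAC16 + 0x20F0 = 0x0CD06
  0xCD06 + 0x091A = 0x0D620
  0xD620 + 0x981A = 0x16E3A → wrap carry → 0x6E3B
One's-complement sum = 0x6E3B.
Checksum = ~0x6E3B & 0xFFFF = 0x91C4.

91C4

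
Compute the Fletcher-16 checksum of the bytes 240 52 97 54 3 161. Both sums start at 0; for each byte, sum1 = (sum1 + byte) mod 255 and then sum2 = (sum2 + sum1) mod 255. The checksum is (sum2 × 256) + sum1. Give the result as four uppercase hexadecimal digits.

7A61

Running sums (mod 255):
  after byte 0 (240): sum1=240, sum2=240
  after byte 1 (52): sum1=37, sum2=22
  after byte 2 (97): sum1=134, sum2=156
  after byte 3 (54): sum1=188, sum2=89
  after byte 4 (3): sum1=191, sum2=25
  after byte 5 (161): sum1=97, sum2=122
Checksum = sum2·256 + sum1 = 122·256 + 97 = 31329 = 0x7A61.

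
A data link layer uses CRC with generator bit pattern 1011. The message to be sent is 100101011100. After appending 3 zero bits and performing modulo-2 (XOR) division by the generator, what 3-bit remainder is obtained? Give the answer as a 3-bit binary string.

Append 3 zeros: 100101011100000. Divide by 1011 (XOR where the leading bit is 1):
  pos 0: 1001 XOR 1011 = 0010
  pos 2: 1001 XOR 1011 = 0010
  pos 4: 1001 XOR 1011 = 0010
  pos 6: 1011 XOR 1011 = 0000
Remainder (last 3 bits) = 000. This is the CRC / FCS.

000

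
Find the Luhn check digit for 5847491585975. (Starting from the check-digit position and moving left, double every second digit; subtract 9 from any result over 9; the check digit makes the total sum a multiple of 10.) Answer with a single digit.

3

Partial digits right→left: 5 7 9 5 8 5 1 9 4 7 4 8 5
Double every second digit counting from the check-digit position (so the 1st, 3rd, 5th, ... of the partial from the right).
  doubled (with −9 where >9): 1 9 7 2 8 8 1 → sum 36
  kept as-is: 7 5 5 9 7 8 → sum 41
Total = 36 + 41 = 77.
Check digit = (10 − (77 mod 10)) mod 10 = 3.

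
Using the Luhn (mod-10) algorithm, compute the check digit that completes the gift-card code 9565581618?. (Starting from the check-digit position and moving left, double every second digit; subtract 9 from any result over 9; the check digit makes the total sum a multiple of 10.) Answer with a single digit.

Partial digits right→left: 8 1 6 1 8 5 5 6 5 9
Double every second digit counting from the check-digit position (so the 1st, 3rd, 5th, ... of the partial from the right).
  doubled (with −9 where >9): 7 3 7 1 1 → sum 19
  kept as-is: 1 1 5 6 9 → sum 22
Total = 19 + 22 = 41.
Check digit = (10 − (41 mod 10)) mod 10 = 9.

9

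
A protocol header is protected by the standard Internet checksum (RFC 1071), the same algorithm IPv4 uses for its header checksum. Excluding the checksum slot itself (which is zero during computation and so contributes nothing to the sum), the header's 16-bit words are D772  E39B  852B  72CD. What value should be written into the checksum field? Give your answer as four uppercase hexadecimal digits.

4CF8

One's-complement addition (fold any carry out of bit 15 back into bit 0):
  0xD772 + 0xE39B = 0x1BB0D → wrap carry → 0xBB0E
  0xBB0E + 0x852B = 0x14039 → wrap carry → 0x403A
  0x403A + 0x72CD = 0x0B307
One's-complement sum = 0xB307.
Checksum = ~0xB307 & 0xFFFF = 0x4CF8.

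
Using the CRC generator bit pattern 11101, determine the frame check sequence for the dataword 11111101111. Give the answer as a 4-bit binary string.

1100

Append 4 zeros: 111111011110000. Divide by 11101 (XOR where the leading bit is 1):
  pos 0: 11111 XOR 11101 = 00010
  pos 3: 10101 XOR 11101 = 01000
  pos 4: 10001 XOR 11101 = 01100
  pos 5: 11001 XOR 11101 = 00100
  pos 7: 10010 XOR 11101 = 01111
  pos 8: 11110 XOR 11101 = 00011
Remainder (last 4 bits) = 1100. This is the CRC / FCS.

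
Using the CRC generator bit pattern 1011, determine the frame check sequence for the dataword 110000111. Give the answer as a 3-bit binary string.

111

Append 3 zeros: 110000111000. Divide by 1011 (XOR where the leading bit is 1):
  pos 0: 1100 XOR 1011 = 0111
  pos 1: 1110 XOR 1011 = 0101
  pos 2: 1010 XOR 1011 = 0001
  pos 5: 1111 XOR 1011 = 0100
  pos 6: 1000 XOR 1011 = 0011
  pos 8: 1100 XOR 1011 = 0111
Remainder (last 3 bits) = 111. This is the CRC / FCS.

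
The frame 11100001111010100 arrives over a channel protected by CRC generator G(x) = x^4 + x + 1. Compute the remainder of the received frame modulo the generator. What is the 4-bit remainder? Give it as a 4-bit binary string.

Modulo-2 division of 11100001111010100 by 10011:
  pos 0: 11100 XOR 10011 = 01111
  pos 1: 11110 XOR 10011 = 01101
  pos 2: 11010 XOR 10011 = 01001
  pos 3: 10011 XOR 10011 = 00000
  pos 8: 11101 XOR 10011 = 01110
  pos 9: 11100 XOR 10011 = 01111
  pos 10: 11111 XOR 10011 = 01100
  pos 11: 11000 XOR 10011 = 01011
  pos 12: 10110 XOR 10011 = 00101
Remainder = 0101 (nonzero — an error is detected).

0101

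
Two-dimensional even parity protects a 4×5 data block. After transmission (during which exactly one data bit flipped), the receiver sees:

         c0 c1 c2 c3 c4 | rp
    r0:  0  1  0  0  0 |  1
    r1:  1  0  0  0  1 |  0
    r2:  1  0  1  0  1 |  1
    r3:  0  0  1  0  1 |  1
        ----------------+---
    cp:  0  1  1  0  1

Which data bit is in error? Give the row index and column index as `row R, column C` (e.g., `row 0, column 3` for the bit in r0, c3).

row 3, column 2

Recompute each row's even parity and compare to rp:
  r0: data parity 1, sent rp 1 → ok
  r1: data parity 0, sent rp 0 → ok
  r2: data parity 1, sent rp 1 → ok
  r3: data parity 0, sent rp 1 → mismatch
Recompute each column's even parity and compare to cp:
  c0: data parity 0, sent cp 0 → ok
  c1: data parity 1, sent cp 1 → ok
  c2: data parity 0, sent cp 1 → mismatch
  c3: data parity 0, sent cp 0 → ok
  c4: data parity 1, sent cp 1 → ok
Exactly one row (r3) and one column (c2) fail → the flipped bit is at their intersection.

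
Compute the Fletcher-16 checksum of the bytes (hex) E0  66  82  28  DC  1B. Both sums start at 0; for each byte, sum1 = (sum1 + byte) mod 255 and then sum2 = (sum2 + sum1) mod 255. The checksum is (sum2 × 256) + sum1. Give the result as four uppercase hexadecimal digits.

9CE9

Running sums (mod 255):
  after byte 0 (E0): sum1=224, sum2=224
  after byte 1 (66): sum1=71, sum2=40
  after byte 2 (82): sum1=201, sum2=241
  after byte 3 (28): sum1=241, sum2=227
  after byte 4 (DC): sum1=206, sum2=178
  after byte 5 (1B): sum1=233, sum2=156
Checksum = sum2·256 + sum1 = 156·256 + 233 = 40169 = 0x9CE9.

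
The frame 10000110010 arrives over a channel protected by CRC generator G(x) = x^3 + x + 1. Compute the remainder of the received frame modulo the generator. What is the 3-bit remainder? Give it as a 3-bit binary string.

000

Modulo-2 division of 10000110010 by 1011:
  pos 0: 1000 XOR 1011 = 0011
  pos 2: 1101 XOR 1011 = 0110
  pos 3: 1101 XOR 1011 = 0110
  pos 4: 1100 XOR 1011 = 0111
  pos 5: 1110 XOR 1011 = 0101
  pos 6: 1011 XOR 1011 = 0000
Remainder = 000 (zero — the frame passes the CRC check).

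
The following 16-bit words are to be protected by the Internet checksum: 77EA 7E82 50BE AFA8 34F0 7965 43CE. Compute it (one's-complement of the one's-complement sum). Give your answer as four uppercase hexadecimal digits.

One's-complement addition (fold any carry out of bit 15 back into bit 0):
  0x77EA + 0x7E82 = 0x0F66C
  0xF66C + 0x50BE = 0x1472A → wrap carry → 0x472B
  0x472B + 0xAFA8 = 0x0F6D3
  0xF6D3 + 0x34F0 = 0x12BC3 → wrap carry → 0x2BC4
  0x2BC4 + 0x7965 = 0x0A529
  0xA529 + 0x43CE = 0x0E8F7
One's-complement sum = 0xE8F7.
Checksum = ~0xE8F7 & 0xFFFF = 0x1708.

1708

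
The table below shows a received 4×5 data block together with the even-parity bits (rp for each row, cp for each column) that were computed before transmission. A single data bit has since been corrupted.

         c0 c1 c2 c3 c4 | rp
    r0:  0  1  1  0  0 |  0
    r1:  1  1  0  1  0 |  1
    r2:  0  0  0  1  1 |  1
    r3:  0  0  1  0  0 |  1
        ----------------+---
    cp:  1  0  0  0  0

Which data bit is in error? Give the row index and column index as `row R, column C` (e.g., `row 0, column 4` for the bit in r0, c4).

row 2, column 4

Recompute each row's even parity and compare to rp:
  r0: data parity 0, sent rp 0 → ok
  r1: data parity 1, sent rp 1 → ok
  r2: data parity 0, sent rp 1 → mismatch
  r3: data parity 1, sent rp 1 → ok
Recompute each column's even parity and compare to cp:
  c0: data parity 1, sent cp 1 → ok
  c1: data parity 0, sent cp 0 → ok
  c2: data parity 0, sent cp 0 → ok
  c3: data parity 0, sent cp 0 → ok
  c4: data parity 1, sent cp 0 → mismatch
Exactly one row (r2) and one column (c4) fail → the flipped bit is at their intersection.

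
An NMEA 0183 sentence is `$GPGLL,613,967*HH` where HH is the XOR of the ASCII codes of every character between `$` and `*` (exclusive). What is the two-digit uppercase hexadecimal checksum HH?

5C

XOR the ASCII codes of the payload characters:
  'G' = 0x47 → acc = 0x47
  'P' = 0x50 → acc = 0x17
  'G' = 0x47 → acc = 0x50
  'L' = 0x4C → acc = 0x1C
  'L' = 0x4C → acc = 0x50
  ',' = 0x2C → acc = 0x7C
  '6' = 0x36 → acc = 0x4A
  '1' = 0x31 → acc = 0x7B
  '3' = 0x33 → acc = 0x48
  ',' = 0x2C → acc = 0x64
  '9' = 0x39 → acc = 0x5D
  '6' = 0x36 → acc = 0x6B
  '7' = 0x37 → acc = 0x5C
Checksum = 0x5C.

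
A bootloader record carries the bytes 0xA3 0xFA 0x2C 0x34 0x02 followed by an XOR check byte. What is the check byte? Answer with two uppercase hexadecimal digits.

43

XOR the bytes together:
  start with 0xA3
  0xA3 ⊕ 0xFA = 0x59
  0x59 ⊕ 0x2C = 0x75
  0x75 ⊕ 0x34 = 0x41
  0x41 ⊕ 0x02 = 0x43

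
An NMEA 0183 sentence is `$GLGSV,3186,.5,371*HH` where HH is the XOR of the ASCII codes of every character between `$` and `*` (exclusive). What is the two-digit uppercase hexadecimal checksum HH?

XOR the ASCII codes of the payload characters:
  'G' = 0x47 → acc = 0x47
  'L' = 0x4C → acc = 0x0B
  'G' = 0x47 → acc = 0x4C
  'S' = 0x53 → acc = 0x1F
  'V' = 0x56 → acc = 0x49
  ',' = 0x2C → acc = 0x65
  '3' = 0x33 → acc = 0x56
  '1' = 0x31 → acc = 0x67
  '8' = 0x38 → acc = 0x5F
  '6' = 0x36 → acc = 0x69
  ',' = 0x2C → acc = 0x45
  '.' = 0x2E → acc = 0x6B
  '5' = 0x35 → acc = 0x5E
  ',' = 0x2C → acc = 0x72
  '3' = 0x33 → acc = 0x41
  '7' = 0x37 → acc = 0x76
  '1' = 0x31 → acc = 0x47
Checksum = 0x47.

47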